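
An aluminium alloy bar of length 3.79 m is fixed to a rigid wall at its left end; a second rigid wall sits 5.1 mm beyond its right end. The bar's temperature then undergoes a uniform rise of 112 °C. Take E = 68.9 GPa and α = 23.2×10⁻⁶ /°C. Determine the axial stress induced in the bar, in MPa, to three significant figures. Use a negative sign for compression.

Free thermal expansion αLΔT = 23.2e-6 · 3790 · 112 = 9.848 mm.
The walls engage after the gap closes; constrained expansion = 9.848 − 5.1 = 4.748 mm.
The walls impose strain ε = −(4.748)/3790 = -1.2528e-03; σ = Eε = 68900 · -1.2528e-03 = -86.31 MPa.

-86.3 MPa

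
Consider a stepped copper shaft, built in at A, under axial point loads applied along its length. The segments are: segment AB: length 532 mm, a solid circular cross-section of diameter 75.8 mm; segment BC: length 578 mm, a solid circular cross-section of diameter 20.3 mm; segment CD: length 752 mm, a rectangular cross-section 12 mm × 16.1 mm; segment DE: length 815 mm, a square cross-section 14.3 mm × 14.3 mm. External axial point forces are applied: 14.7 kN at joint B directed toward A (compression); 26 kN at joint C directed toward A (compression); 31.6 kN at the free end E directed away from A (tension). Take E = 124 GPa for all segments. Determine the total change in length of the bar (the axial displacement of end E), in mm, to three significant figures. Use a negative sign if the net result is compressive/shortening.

2.08 mm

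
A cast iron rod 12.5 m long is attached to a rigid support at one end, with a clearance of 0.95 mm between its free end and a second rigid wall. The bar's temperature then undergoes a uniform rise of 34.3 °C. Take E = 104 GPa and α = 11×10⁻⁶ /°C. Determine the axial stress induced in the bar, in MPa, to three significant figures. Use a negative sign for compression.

-31.3 MPa

Free thermal expansion αLΔT = 11e-6 · 12500 · 34.3 = 4.716 mm.
The walls engage after the gap closes; constrained expansion = 4.716 − 0.95 = 3.766 mm.
The walls impose strain ε = −(3.766)/12500 = -3.0130e-04; σ = Eε = 104000 · -3.0130e-04 = -31.34 MPa.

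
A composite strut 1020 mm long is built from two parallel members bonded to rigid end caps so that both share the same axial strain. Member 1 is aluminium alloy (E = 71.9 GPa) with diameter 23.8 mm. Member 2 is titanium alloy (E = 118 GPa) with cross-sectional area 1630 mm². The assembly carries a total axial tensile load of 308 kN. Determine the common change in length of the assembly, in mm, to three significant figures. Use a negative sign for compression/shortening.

1.40 mm

A_1 = 444.9 mm².
Equal strain + equilibrium ⇒ each member carries load in proportion to AE: A₁E₁ = 31990000 N, A₂E₂ = 192300000 N, ΣAE = 224300000 N.
δ = PL/ΣAE = 308000·1020/224300000 = 1.4 mm.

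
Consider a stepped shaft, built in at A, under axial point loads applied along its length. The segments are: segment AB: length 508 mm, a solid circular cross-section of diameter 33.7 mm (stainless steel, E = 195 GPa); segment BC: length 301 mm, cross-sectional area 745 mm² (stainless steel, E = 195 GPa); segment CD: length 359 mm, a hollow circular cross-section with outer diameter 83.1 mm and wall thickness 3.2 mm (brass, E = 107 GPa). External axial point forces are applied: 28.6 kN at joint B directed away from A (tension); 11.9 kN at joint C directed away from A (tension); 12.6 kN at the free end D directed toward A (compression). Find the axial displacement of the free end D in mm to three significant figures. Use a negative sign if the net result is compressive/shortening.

0.0274 mm

Internal axial forces (sectioning from the free end, tension +): N_CD = -12.6 kN, N_BC = -0.7 kN, N_AB = 27.9 kN.
A_AB = 892 mm².
A_CD = 803.2 mm².
δ_AB = 27900·508/(892·195000) = 0.08149 mm
δ_BC = -700·301/(745·195000) = -0.00145 mm
δ_CD = -12600·359/(803.2·107000) = -0.05263 mm
δ = Σδ_i = 0.02741 mm.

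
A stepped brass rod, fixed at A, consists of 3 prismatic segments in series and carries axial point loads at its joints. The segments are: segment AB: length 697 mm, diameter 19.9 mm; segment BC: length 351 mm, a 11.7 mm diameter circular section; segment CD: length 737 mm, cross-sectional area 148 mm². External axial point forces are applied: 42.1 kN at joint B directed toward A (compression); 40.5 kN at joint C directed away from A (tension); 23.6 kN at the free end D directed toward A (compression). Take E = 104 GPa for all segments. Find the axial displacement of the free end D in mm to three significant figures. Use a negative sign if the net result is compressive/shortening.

Internal axial forces (sectioning from the free end, tension +): N_CD = -23.6 kN, N_BC = 16.9 kN, N_AB = -25.2 kN.
A_AB = 311 mm².
A_BC = 107.5 mm².
δ_AB = -25200·697/(311·104000) = -0.543 mm
δ_BC = 16900·351/(107.5·104000) = 0.5305 mm
δ_CD = -23600·737/(148·104000) = -1.13 mm
δ = Σδ_i = -1.143 mm.

-1.14 mm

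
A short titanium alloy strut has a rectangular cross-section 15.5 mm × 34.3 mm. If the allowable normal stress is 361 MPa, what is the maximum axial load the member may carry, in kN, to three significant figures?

A = 531.6 mm².
P_max = σ_allow · A = 361 · 531.6 = 191900 N = 191.9 kN.

192 kN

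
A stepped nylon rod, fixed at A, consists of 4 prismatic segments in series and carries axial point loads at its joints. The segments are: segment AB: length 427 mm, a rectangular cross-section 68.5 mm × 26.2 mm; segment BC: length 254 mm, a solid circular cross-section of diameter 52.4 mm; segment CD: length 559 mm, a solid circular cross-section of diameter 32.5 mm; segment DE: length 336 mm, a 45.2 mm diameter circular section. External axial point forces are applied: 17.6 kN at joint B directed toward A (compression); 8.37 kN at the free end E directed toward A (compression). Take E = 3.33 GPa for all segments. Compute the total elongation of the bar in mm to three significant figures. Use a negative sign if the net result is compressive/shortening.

Internal axial forces (sectioning from the free end, tension +): N_DE = -8.37 kN, N_CD = -8.37 kN, N_BC = -8.37 kN, N_AB = -25.97 kN.
A_AB = 1795 mm².
A_BC = 2157 mm².
A_CD = 829.6 mm².
A_DE = 1605 mm².
δ_AB = -25970·427/(1795·3330) = -1.856 mm
δ_BC = -8370·254/(2157·3330) = -0.296 mm
δ_CD = -8370·559/(829.6·3330) = -1.694 mm
δ_DE = -8370·336/(1605·3330) = -0.5263 mm
δ = Σδ_i = -4.372 mm.

-4.37 mm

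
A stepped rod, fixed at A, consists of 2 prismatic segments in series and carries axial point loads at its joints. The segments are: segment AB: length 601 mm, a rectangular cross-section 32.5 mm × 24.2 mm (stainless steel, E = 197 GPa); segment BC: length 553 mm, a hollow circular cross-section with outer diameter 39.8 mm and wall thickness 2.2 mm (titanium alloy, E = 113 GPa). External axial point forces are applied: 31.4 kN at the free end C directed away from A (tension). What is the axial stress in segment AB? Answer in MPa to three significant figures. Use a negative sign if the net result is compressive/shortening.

39.9 MPa

Internal axial forces (sectioning from the free end, tension +): N_BC = 31.4 kN, N_AB = 31.4 kN.
A_AB = 786.5 mm².
σ_AB = N_AB/A_AB = 31400/786.5 = 39.92 MPa.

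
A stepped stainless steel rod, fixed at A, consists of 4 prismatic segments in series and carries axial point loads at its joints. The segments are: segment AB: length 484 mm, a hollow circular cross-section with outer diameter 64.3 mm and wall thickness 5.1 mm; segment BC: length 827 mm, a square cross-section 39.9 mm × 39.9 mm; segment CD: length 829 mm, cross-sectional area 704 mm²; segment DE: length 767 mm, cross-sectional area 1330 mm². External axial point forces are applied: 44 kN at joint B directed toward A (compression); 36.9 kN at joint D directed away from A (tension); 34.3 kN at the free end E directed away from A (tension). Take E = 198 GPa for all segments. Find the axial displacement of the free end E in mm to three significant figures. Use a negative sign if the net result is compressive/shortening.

0.780 mm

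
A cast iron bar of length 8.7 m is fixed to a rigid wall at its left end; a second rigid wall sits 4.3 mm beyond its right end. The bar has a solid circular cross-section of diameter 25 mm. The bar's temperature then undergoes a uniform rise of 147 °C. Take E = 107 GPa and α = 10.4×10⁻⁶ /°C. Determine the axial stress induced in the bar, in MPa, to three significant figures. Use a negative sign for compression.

Free thermal expansion αLΔT = 10.4e-6 · 8700 · 147 = 13.3 mm.
The walls engage after the gap closes; constrained expansion = 13.3 − 4.3 = 9.001 mm.
The walls impose strain ε = −(9.001)/8700 = -1.0345e-03; σ = Eε = 107000 · -1.0345e-03 = -110.7 MPa.

-111 MPa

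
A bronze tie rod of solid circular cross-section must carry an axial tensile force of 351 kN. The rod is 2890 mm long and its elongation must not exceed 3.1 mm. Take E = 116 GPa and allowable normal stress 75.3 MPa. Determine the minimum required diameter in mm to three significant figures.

77.0 mm

Required area A ≥ P/σ_allow = 351000/75.3 = 4661 mm².
For a solid circular section, d ≥ √(4A/π) = 77.04 mm.
Elongation limit: A ≥ PL/(Eδ_allow) = 351000·2890/(116000·3.1) = 2821 mm² ⇒ d ≥ 59.93 mm.
The stress limit governs.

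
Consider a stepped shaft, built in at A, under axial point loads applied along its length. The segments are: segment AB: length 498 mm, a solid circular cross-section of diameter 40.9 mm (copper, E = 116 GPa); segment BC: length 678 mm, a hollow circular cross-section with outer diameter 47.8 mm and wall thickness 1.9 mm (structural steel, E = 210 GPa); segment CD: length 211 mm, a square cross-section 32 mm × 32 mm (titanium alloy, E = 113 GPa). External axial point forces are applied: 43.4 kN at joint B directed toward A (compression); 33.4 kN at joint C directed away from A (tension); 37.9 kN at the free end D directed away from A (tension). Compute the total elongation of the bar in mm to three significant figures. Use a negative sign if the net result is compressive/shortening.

1.00 mm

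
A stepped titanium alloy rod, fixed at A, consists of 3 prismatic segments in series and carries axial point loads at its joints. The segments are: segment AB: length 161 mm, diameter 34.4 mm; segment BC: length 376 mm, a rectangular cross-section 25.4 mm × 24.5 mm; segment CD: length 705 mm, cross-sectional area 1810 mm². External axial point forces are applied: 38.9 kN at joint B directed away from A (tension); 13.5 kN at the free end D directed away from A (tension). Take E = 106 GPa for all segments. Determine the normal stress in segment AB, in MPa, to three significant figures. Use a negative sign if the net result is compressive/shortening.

Internal axial forces (sectioning from the free end, tension +): N_CD = 13.5 kN, N_BC = 13.5 kN, N_AB = 52.4 kN.
A_AB = 929.4 mm².
σ_AB = N_AB/A_AB = 52400/929.4 = 56.38 MPa.

56.4 MPa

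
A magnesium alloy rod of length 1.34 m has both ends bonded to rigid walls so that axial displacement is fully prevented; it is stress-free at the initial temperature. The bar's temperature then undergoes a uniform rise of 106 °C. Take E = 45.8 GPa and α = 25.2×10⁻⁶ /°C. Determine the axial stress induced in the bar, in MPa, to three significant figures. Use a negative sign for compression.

Free thermal expansion αLΔT = 25.2e-6 · 1340 · 106 = 3.579 mm.
The walls impose strain ε = −(3.579)/1340 = -2.6712e-03; σ = Eε = 45800 · -2.6712e-03 = -122.3 MPa.

-122 MPa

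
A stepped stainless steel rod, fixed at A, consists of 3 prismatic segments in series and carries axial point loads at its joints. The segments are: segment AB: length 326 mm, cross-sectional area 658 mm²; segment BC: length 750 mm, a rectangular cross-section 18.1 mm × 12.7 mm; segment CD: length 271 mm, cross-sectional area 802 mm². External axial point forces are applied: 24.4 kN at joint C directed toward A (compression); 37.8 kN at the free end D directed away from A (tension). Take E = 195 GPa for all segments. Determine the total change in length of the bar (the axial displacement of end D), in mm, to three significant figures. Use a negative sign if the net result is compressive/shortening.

Internal axial forces (sectioning from the free end, tension +): N_CD = 37.8 kN, N_BC = 13.4 kN, N_AB = 13.4 kN.
A_BC = 229.9 mm².
δ_AB = 13400·326/(658·195000) = 0.03405 mm
δ_BC = 13400·750/(229.9·195000) = 0.2242 mm
δ_CD = 37800·271/(802·195000) = 0.0655 mm
δ = Σδ_i = 0.3238 mm.

0.324 mm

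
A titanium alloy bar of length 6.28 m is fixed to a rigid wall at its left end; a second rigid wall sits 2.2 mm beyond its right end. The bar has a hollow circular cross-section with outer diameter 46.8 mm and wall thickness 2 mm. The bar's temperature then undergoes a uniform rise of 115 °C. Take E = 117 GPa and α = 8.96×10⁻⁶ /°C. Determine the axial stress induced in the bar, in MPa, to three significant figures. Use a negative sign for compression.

Free thermal expansion αLΔT = 8.96e-6 · 6280 · 115 = 6.471 mm.
The walls engage after the gap closes; constrained expansion = 6.471 − 2.2 = 4.271 mm.
The walls impose strain ε = −(4.271)/6280 = -6.8008e-04; σ = Eε = 117000 · -6.8008e-04 = -79.57 MPa.

-79.6 MPa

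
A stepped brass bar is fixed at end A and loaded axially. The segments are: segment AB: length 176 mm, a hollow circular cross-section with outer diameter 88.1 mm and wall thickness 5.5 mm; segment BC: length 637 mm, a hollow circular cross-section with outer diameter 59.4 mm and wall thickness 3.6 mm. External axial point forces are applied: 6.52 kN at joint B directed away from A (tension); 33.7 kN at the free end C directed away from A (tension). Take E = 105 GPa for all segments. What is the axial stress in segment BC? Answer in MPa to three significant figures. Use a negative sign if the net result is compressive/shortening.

53.4 MPa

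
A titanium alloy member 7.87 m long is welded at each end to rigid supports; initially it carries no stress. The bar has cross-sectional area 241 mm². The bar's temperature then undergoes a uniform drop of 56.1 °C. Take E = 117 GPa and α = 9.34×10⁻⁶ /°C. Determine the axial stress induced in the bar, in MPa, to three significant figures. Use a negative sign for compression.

61.3 MPa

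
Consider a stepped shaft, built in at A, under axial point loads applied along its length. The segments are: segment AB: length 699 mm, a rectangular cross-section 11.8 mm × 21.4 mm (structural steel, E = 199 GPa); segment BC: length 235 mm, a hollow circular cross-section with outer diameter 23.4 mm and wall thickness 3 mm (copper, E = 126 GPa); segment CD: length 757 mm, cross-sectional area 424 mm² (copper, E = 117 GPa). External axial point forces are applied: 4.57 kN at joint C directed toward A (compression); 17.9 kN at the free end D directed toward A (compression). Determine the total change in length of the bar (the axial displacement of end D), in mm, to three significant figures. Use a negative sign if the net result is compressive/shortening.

-0.804 mm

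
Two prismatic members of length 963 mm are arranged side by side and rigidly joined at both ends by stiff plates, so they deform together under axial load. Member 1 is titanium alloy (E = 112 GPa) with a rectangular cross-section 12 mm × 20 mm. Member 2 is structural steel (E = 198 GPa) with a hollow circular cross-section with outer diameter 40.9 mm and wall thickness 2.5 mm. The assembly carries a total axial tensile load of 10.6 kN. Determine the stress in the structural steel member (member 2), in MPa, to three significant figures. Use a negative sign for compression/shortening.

A_1 = 240 mm².
A_2 = 301.6 mm².
Equal strain + equilibrium ⇒ each member carries load in proportion to AE: A₁E₁ = 26880000 N, A₂E₂ = 59720000 N, ΣAE = 86600000 N.
σ₂ = P·E₂/ΣAE = 10600·198000/86600000 = 24.24 MPa.

24.2 MPa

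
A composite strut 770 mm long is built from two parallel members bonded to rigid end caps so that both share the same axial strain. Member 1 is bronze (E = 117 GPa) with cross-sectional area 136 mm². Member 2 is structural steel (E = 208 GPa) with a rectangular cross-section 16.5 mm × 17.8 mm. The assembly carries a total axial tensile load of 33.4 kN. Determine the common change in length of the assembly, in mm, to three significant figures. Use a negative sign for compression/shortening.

A_2 = 293.7 mm².
Equal strain + equilibrium ⇒ each member carries load in proportion to AE: A₁E₁ = 15910000 N, A₂E₂ = 61090000 N, ΣAE = 77000000 N.
δ = PL/ΣAE = 33400·770/77000000 = 0.334 mm.

0.334 mm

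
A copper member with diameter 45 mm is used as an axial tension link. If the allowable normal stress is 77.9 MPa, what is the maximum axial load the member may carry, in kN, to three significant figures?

A = 1590 mm².
P_max = σ_allow · A = 77.9 · 1590 = 123900 N = 123.9 kN.

124 kN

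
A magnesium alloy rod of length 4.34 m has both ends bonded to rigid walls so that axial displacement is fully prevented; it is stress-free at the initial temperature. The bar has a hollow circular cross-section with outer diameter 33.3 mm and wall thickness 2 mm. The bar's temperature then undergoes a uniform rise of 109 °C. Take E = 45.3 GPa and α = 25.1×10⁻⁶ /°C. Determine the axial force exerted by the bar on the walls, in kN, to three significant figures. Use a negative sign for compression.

Free thermal expansion αLΔT = 25.1e-6 · 4340 · 109 = 11.87 mm.
The walls impose strain ε = −(11.87)/4340 = -2.7359e-03; σ = Eε = 45300 · -2.7359e-03 = -123.9 MPa.
Wall reaction R = σ·A = -123.9·196.7 = -24370 N = -24.37 kN.

-24.4 kN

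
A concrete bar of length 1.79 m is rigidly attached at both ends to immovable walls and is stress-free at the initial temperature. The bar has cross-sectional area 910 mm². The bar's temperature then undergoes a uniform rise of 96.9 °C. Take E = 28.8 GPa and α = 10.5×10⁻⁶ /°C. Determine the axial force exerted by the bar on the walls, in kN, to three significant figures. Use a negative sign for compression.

Free thermal expansion αLΔT = 10.5e-6 · 1790 · 96.9 = 1.821 mm.
The walls impose strain ε = −(1.821)/1790 = -1.0175e-03; σ = Eε = 28800 · -1.0175e-03 = -29.3 MPa.
Wall reaction R = σ·A = -29.3·910 = -26670 N = -26.67 kN.

-26.7 kN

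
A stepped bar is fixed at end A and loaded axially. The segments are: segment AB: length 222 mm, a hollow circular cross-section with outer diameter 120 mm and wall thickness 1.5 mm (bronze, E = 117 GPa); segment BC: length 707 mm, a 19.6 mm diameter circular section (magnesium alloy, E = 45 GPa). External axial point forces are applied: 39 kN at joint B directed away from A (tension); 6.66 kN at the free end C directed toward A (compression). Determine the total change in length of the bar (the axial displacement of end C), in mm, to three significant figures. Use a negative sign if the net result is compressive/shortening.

-0.237 mm

Internal axial forces (sectioning from the free end, tension +): N_BC = -6.66 kN, N_AB = 32.34 kN.
A_AB = 558.4 mm².
A_BC = 301.7 mm².
δ_AB = 32340·222/(558.4·117000) = 0.1099 mm
δ_BC = -6660·707/(301.7·45000) = -0.3468 mm
δ = Σδ_i = -0.2369 mm.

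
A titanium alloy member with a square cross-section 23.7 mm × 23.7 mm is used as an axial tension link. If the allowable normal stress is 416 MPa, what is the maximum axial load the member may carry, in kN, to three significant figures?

234 kN

A = 561.7 mm².
P_max = σ_allow · A = 416 · 561.7 = 233700 N = 233.7 kN.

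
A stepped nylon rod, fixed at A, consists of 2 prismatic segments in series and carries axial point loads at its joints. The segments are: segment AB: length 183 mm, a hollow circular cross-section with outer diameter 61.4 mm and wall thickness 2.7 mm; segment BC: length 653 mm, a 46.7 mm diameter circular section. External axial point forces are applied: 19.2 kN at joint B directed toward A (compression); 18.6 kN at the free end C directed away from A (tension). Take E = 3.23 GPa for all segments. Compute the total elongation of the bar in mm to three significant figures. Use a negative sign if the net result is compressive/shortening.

2.13 mm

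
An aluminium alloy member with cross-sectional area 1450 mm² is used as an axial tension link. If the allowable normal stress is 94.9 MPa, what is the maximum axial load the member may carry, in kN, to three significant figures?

138 kN

P_max = σ_allow · A = 94.9 · 1450 = 137600 N = 137.6 kN.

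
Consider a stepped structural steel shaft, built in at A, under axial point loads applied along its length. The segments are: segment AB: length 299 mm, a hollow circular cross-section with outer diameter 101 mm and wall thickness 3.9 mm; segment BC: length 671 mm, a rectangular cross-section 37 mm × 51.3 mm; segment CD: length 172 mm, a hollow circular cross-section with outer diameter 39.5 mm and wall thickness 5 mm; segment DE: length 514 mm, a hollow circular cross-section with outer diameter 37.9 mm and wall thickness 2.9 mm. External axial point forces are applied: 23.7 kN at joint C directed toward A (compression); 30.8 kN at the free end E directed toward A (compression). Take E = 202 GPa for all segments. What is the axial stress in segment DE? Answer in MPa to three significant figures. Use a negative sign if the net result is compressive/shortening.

Internal axial forces (sectioning from the free end, tension +): N_DE = -30.8 kN, N_CD = -30.8 kN, N_BC = -54.5 kN, N_AB = -54.5 kN.
A_DE = 318.9 mm².
σ_DE = N_DE/A_DE = -30800/318.9 = -96.59 MPa.

-96.6 MPa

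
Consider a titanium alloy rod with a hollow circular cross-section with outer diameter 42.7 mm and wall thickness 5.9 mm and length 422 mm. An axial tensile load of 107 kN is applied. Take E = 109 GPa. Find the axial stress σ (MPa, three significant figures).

A = 682.1 mm².
σ = N/A = 107000/682.1 = 156.9 MPa.

157 MPa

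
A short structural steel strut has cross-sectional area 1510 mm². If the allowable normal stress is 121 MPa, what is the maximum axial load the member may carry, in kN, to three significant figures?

183 kN

P_max = σ_allow · A = 121 · 1510 = 182700 N = 182.7 kN.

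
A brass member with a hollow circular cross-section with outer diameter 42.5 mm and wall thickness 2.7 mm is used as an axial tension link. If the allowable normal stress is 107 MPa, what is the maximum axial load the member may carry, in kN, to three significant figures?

A = 337.6 mm².
P_max = σ_allow · A = 107 · 337.6 = 36120 N = 36.12 kN.

36.1 kN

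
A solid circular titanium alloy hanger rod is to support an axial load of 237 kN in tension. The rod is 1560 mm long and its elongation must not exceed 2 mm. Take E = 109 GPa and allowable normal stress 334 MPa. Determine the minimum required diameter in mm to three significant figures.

46.5 mm

Required area A ≥ P/σ_allow = 237000/334 = 709.6 mm².
For a solid circular section, d ≥ √(4A/π) = 30.06 mm.
Elongation limit: A ≥ PL/(Eδ_allow) = 237000·1560/(109000·2) = 1696 mm² ⇒ d ≥ 46.47 mm.
The elongation limit governs.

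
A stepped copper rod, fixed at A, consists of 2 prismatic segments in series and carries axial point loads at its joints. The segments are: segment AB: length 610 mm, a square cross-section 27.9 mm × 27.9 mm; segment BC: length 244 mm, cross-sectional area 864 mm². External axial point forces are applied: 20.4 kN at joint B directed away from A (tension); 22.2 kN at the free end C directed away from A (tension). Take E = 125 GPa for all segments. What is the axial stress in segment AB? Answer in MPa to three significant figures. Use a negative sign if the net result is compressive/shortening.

54.7 MPa

Internal axial forces (sectioning from the free end, tension +): N_BC = 22.2 kN, N_AB = 42.6 kN.
A_AB = 778.4 mm².
σ_AB = N_AB/A_AB = 42600/778.4 = 54.73 MPa.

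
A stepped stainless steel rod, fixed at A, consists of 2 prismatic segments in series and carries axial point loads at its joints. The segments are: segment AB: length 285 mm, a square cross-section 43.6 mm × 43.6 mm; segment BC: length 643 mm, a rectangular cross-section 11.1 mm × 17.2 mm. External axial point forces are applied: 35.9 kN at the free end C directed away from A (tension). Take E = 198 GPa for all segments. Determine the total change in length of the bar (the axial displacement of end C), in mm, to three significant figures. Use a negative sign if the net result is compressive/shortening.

0.638 mm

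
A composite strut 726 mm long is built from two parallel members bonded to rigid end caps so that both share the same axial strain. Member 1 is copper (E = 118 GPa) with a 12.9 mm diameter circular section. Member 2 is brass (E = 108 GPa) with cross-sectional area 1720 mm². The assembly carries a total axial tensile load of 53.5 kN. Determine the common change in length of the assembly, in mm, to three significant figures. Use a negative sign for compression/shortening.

0.193 mm

A_1 = 130.7 mm².
Equal strain + equilibrium ⇒ each member carries load in proportion to AE: A₁E₁ = 15420000 N, A₂E₂ = 185800000 N, ΣAE = 201200000 N.
δ = PL/ΣAE = 53500·726/201200000 = 0.1931 mm.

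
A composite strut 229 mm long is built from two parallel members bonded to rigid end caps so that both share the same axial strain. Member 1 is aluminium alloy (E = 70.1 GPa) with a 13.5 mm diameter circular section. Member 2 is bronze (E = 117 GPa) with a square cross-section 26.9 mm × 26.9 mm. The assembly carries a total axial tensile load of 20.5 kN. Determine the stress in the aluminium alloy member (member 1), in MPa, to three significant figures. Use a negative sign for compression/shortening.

A_1 = 143.1 mm².
A_2 = 723.6 mm².
Equal strain + equilibrium ⇒ each member carries load in proportion to AE: A₁E₁ = 10030000 N, A₂E₂ = 84660000 N, ΣAE = 94700000 N.
σ₁ = P·E₁/ΣAE = 20500·70100/94700000 = 15.18 MPa.

15.2 MPa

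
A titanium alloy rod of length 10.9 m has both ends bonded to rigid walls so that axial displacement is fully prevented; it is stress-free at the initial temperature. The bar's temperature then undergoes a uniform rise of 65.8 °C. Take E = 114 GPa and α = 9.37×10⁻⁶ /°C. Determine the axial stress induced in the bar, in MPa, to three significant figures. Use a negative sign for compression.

Free thermal expansion αLΔT = 9.37e-6 · 10900 · 65.8 = 6.72 mm.
The walls impose strain ε = −(6.72)/10900 = -6.1655e-04; σ = Eε = 114000 · -6.1655e-04 = -70.29 MPa.

-70.3 MPa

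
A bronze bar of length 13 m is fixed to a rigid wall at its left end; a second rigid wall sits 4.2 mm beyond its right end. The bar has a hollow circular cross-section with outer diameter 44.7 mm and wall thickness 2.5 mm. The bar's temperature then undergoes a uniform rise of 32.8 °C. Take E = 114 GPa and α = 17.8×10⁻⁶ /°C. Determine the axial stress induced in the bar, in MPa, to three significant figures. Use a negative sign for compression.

Free thermal expansion αLΔT = 17.8e-6 · 13000 · 32.8 = 7.59 mm.
The walls engage after the gap closes; constrained expansion = 7.59 − 4.2 = 3.39 mm.
The walls impose strain ε = −(3.39)/13000 = -2.6076e-04; σ = Eε = 114000 · -2.6076e-04 = -29.73 MPa.

-29.7 MPa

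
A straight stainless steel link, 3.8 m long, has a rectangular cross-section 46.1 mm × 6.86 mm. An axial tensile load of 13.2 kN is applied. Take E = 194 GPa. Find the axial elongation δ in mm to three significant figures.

0.818 mm

A = 316.2 mm².
δ_mech = NL/(AE) = 13200·3800/(316.2·194000) = 0.8176 mm.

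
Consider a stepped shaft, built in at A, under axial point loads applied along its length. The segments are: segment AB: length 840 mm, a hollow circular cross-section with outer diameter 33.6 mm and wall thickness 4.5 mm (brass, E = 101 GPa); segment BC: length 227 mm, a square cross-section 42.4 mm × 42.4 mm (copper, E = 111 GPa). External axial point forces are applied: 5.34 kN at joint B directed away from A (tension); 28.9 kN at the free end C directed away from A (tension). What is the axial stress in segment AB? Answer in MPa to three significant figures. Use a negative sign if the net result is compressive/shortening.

83.2 MPa

Internal axial forces (sectioning from the free end, tension +): N_BC = 28.9 kN, N_AB = 34.24 kN.
A_AB = 411.4 mm².
σ_AB = N_AB/A_AB = 34240/411.4 = 83.23 MPa.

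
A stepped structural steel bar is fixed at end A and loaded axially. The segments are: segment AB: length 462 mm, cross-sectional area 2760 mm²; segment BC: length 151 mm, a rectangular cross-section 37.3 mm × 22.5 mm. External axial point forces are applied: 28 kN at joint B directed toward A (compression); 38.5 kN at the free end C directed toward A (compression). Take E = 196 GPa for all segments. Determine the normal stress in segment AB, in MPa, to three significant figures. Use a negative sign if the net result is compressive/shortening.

Internal axial forces (sectioning from the free end, tension +): N_BC = -38.5 kN, N_AB = -66.5 kN.
σ_AB = N_AB/A_AB = -66500/2760 = -24.09 MPa.

-24.1 MPa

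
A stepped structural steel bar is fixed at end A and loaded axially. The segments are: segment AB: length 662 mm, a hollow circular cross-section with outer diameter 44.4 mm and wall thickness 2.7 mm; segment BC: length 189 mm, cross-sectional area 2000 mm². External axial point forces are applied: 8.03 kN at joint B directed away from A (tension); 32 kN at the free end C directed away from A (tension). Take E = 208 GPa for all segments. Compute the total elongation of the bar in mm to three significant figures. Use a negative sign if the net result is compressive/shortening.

0.375 mm

Internal axial forces (sectioning from the free end, tension +): N_BC = 32 kN, N_AB = 40.03 kN.
A_AB = 353.7 mm².
δ_AB = 40030·662/(353.7·208000) = 0.3602 mm
δ_BC = 32000·189/(2000·208000) = 0.01454 mm
δ = Σδ_i = 0.3747 mm.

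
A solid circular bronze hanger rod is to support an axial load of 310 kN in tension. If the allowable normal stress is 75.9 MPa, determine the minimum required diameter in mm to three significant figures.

72.1 mm

Required area A ≥ P/σ_allow = 310000/75.9 = 4084 mm².
For a solid circular section, d ≥ √(4A/π) = 72.11 mm.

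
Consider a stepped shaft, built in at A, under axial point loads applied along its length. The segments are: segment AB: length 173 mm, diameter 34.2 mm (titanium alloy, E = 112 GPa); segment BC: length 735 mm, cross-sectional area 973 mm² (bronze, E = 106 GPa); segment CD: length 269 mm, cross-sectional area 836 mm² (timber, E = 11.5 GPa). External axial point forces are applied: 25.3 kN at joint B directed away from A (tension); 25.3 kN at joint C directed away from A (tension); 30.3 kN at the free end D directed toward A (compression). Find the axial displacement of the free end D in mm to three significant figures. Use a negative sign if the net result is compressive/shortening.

-0.849 mm

Internal axial forces (sectioning from the free end, tension +): N_CD = -30.3 kN, N_BC = -5 kN, N_AB = 20.3 kN.
A_AB = 918.6 mm².
δ_AB = 20300·173/(918.6·112000) = 0.03413 mm
δ_BC = -5000·735/(973·106000) = -0.03563 mm
δ_CD = -30300·269/(836·11500) = -0.8478 mm
δ = Σδ_i = -0.8493 mm.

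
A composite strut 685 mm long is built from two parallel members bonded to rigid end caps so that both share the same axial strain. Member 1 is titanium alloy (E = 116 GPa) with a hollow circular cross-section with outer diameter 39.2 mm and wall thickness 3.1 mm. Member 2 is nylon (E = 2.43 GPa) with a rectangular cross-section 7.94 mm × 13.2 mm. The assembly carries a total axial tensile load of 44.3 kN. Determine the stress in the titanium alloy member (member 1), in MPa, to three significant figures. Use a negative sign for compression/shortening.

A_1 = 351.6 mm².
A_2 = 104.8 mm².
Equal strain + equilibrium ⇒ each member carries load in proportion to AE: A₁E₁ = 40780000 N, A₂E₂ = 254700 N, ΣAE = 41040000 N.
σ₁ = P·E₁/ΣAE = 44300·116000/41040000 = 125.2 MPa.

125 MPa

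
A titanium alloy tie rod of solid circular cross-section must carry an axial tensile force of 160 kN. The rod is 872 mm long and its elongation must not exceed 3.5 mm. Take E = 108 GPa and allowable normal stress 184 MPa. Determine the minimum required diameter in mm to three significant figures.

33.3 mm

Required area A ≥ P/σ_allow = 160000/184 = 869.6 mm².
For a solid circular section, d ≥ √(4A/π) = 33.27 mm.
Elongation limit: A ≥ PL/(Eδ_allow) = 160000·872/(108000·3.5) = 369.1 mm² ⇒ d ≥ 21.68 mm.
The stress limit governs.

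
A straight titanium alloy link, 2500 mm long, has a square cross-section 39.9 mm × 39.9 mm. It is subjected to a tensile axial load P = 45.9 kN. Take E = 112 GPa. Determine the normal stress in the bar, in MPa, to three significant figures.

28.8 MPa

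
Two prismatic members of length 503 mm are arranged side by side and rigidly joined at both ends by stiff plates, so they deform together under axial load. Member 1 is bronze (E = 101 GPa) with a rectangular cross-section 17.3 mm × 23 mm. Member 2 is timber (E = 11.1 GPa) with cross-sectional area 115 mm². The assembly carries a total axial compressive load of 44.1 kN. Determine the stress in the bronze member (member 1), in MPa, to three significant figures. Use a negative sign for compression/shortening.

A_1 = 397.9 mm².
Equal strain + equilibrium ⇒ each member carries load in proportion to AE: A₁E₁ = 40190000 N, A₂E₂ = 1276000 N, ΣAE = 41460000 N.
σ₁ = P·E₁/ΣAE = -44100·101000/41460000 = -107.4 MPa.

-107 MPa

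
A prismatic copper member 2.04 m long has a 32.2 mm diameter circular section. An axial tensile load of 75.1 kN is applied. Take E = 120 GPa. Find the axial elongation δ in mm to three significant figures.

1.57 mm

A = 814.3 mm².
δ_mech = NL/(AE) = 75100·2040/(814.3·120000) = 1.568 mm.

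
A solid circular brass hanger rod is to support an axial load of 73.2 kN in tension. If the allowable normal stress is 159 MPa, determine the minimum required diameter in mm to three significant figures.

Required area A ≥ P/σ_allow = 73200/159 = 460.4 mm².
For a solid circular section, d ≥ √(4A/π) = 24.21 mm.

24.2 mm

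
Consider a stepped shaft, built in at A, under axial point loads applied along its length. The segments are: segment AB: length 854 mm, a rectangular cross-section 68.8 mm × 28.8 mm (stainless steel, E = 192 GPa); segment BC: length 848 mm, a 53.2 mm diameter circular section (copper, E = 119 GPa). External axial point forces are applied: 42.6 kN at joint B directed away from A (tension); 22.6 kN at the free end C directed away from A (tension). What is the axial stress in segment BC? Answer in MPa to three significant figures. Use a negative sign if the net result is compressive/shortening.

10.2 MPa

Internal axial forces (sectioning from the free end, tension +): N_BC = 22.6 kN, N_AB = 65.2 kN.
A_BC = 2223 mm².
σ_BC = N_BC/A_BC = 22600/2223 = 10.17 MPa.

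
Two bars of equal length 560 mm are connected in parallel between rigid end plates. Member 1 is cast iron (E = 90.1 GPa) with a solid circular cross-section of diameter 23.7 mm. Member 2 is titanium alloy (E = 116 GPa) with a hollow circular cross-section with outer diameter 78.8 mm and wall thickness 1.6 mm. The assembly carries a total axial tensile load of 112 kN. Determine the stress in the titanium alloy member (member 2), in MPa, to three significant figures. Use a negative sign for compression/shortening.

153 MPa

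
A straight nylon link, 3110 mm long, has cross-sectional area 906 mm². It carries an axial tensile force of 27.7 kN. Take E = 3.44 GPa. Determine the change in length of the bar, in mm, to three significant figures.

27.6 mm

δ_mech = NL/(AE) = 27700·3110/(906·3440) = 27.64 mm.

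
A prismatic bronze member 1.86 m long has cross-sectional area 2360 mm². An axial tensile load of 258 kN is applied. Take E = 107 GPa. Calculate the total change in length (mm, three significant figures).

1.90 mm

δ_mech = NL/(AE) = 258000·1860/(2360·107000) = 1.9 mm.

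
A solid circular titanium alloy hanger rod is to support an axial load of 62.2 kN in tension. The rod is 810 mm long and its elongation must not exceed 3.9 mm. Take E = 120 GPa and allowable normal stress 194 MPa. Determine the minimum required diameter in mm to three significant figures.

Required area A ≥ P/σ_allow = 62200/194 = 320.6 mm².
For a solid circular section, d ≥ √(4A/π) = 20.2 mm.
Elongation limit: A ≥ PL/(Eδ_allow) = 62200·810/(120000·3.9) = 107.7 mm² ⇒ d ≥ 11.71 mm.
The stress limit governs.

20.2 mm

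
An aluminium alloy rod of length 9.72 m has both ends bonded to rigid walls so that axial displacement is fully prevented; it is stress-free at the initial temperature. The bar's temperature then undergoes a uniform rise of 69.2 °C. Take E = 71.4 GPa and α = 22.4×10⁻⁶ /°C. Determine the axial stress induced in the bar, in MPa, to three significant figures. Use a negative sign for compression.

Free thermal expansion αLΔT = 22.4e-6 · 9720 · 69.2 = 15.07 mm.
The walls impose strain ε = −(15.07)/9720 = -1.5501e-03; σ = Eε = 71400 · -1.5501e-03 = -110.7 MPa.

-111 MPa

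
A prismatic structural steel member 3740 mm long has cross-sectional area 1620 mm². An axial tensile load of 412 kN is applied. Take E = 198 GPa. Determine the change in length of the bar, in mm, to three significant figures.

δ_mech = NL/(AE) = 412000·3740/(1620·198000) = 4.804 mm.

4.80 mm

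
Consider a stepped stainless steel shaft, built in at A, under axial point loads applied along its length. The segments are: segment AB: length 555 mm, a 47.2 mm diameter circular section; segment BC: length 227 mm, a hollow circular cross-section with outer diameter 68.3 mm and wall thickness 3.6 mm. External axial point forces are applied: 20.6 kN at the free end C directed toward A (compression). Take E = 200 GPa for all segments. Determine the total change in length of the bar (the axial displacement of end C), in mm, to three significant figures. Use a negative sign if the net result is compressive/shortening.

-0.0646 mm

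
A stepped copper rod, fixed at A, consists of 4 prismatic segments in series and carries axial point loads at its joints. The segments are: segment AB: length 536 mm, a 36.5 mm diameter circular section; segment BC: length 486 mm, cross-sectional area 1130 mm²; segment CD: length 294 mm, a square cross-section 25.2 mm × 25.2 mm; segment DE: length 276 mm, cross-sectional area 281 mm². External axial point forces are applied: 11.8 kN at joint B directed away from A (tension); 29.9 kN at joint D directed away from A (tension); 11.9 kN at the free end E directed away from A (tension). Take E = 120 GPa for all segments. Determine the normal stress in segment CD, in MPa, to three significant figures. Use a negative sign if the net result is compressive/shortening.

65.8 MPa

Internal axial forces (sectioning from the free end, tension +): N_DE = 11.9 kN, N_CD = 41.8 kN, N_BC = 41.8 kN, N_AB = 53.6 kN.
A_CD = 635 mm².
σ_CD = N_CD/A_CD = 41800/635 = 65.82 MPa.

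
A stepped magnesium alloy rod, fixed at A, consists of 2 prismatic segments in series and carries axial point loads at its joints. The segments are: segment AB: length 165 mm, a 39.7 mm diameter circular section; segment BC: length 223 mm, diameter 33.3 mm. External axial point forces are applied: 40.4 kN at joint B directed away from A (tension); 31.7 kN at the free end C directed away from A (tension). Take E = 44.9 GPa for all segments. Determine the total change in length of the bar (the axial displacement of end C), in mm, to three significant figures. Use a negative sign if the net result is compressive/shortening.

0.395 mm

Internal axial forces (sectioning from the free end, tension +): N_BC = 31.7 kN, N_AB = 72.1 kN.
A_AB = 1238 mm².
A_BC = 870.9 mm².
δ_AB = 72100·165/(1238·44900) = 0.214 mm
δ_BC = 31700·223/(870.9·44900) = 0.1808 mm
δ = Σδ_i = 0.3948 mm.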